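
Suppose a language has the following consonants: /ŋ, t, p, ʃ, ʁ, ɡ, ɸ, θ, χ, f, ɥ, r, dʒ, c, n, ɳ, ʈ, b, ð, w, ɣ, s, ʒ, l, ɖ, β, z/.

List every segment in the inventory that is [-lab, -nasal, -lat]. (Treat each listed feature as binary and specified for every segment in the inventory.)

t, ʃ, ʁ, ɡ, θ, χ, r, dʒ, c, ʈ, ð, ɣ, s, ʒ, ɖ, z

Eliminate segments failing any feature: /ŋ, n, ɳ/ are [+nasal]; /p, ɸ, f, ɥ, b, w, β/ are [+labial]; /l/ is [+lateral]. The remaining /t, ʃ, ʁ, ɡ, θ, χ, r, dʒ, c, ʈ, ð, ɣ, s, ʒ, ɖ, z/ satisfy [-labial], [-nasal], [-lateral].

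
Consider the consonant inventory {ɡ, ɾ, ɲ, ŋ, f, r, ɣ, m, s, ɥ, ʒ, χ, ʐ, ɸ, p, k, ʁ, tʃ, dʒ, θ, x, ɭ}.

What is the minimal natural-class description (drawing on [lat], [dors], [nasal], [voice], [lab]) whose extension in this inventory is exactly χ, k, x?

[−voice, +dors]

/χ, k, x/ are all [−voice], [+dorsal], and no other segment in the inventory matches both values. Dropping any one of them over-generates: [+dorsal] alone would also admit /ɡ, ɲ, ŋ, ɣ, …/; [−voice] alone would also admit /f, s, ɸ, p, …/. No other single listed feature picks out exactly this set either, so fewer than two features will not do.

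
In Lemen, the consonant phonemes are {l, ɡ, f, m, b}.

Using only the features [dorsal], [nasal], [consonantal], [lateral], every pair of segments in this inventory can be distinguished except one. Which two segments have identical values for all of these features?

b, f

Both /b/ and /f/ are [-dorsal], [-nasal], [+consonantal], [-lateral]. Since the list omits [voice] and [continuant] — which do distinguish the voiced bilabial stop from the voiceless labiodental fricative — this pair collapses; all other pairs remain distinct.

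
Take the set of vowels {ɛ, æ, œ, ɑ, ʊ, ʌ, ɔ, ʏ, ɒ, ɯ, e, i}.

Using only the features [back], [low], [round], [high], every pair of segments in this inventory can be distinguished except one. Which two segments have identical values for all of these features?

e, ɛ

On the given features, /e/ and /ɛ/ have an identical profile: [−back], [−low], [−round], [−high]. No other two segments in the inventory coincide on all 4 features. (They do differ in [tense], which is not among the given features.)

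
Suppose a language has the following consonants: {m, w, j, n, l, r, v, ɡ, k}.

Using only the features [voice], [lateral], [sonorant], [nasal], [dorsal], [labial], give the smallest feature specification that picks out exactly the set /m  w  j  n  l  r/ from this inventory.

[+sonorant]

The target set is precisely the extension of [+sonorant] in this inventory.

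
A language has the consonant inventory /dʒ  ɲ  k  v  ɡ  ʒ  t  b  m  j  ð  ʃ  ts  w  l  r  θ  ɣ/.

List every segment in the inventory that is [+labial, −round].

Eliminate segments failing any feature: /dʒ, ɲ, k, ɡ, ʒ, t, j, ð, ʃ, ts, l, r, θ, ɣ/ are [−labial]; /w/ is [+round]. The remaining /v, b, m/ satisfy [+labial], [−round].

v, b, m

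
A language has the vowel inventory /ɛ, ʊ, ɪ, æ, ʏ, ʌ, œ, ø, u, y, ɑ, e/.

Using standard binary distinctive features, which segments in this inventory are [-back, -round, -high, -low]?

ɛ, e

Eliminate segments failing any feature: /ʊ, ʌ, u, ɑ/ are [+back]; /ɪ/ is [+high]; /æ/ is [+low]; /ʏ, œ, ø, y/ are [+round]. The remaining /ɛ, e/ satisfy [-back], [-round], [-high], [-low].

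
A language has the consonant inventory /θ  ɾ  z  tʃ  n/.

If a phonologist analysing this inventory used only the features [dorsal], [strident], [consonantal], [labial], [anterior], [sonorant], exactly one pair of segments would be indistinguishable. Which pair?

n, ɾ

Both /n/ and /ɾ/ are [-dorsal], [-strident], [+consonantal], [-labial], [+anterior], [+sonorant]. Since the list omits [nasal] — which does distinguish the alveolar nasal from the alveolar tap — this pair collapses; all other pairs remain distinct.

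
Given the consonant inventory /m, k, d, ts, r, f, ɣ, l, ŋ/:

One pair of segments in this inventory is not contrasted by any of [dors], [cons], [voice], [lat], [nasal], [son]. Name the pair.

/ts/ (voiceless alveolar affricate) and /f/ (voiceless labiodental fricative) are both [−dorsal], [+consonantal], [−voice], [−lateral], [−nasal], [−sonorant], so none of the listed features separates them. (They do differ in [continuant], [labial] and [coronal], which are not among the given features.) Every other pair in the inventory differs on at least one listed feature.

ts, f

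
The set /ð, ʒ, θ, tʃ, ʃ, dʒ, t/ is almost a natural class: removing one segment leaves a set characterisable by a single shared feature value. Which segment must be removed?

[distributed] groups all but one: /ð, ʃ, θ, tʃ, ʒ, dʒ/ share [+distributed] while /t/ (voiceless alveolar stop) alone is [−distributed]. Removing any other segment would not leave a single-feature class that excludes it.

t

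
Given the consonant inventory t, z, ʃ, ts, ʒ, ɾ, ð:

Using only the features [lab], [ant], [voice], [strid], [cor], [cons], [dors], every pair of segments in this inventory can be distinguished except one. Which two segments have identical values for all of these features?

Both /ð/ and /ɾ/ are [-labial], [+anterior], [+voice], [-strident], [+coronal], [+consonantal], [-dorsal]. Since the list omits [sonorant] — which does distinguish the voiced dental fricative from the alveolar tap — this pair collapses; all other pairs remain distinct.

ð, ɾ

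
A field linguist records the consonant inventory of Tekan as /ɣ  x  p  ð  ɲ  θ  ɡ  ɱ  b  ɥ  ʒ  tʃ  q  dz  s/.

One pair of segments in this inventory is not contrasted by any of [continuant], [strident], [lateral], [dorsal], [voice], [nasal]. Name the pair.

On the given features, /ɣ/ and /ɥ/ have an identical profile: [+continuant], [-strident], [-lateral], [+dorsal], [+voice], [-nasal]. No other two segments in the inventory coincide on all 6 features. (They do differ in [sonorant], [labial], [round] and [back], which are not among the given features.)

ɣ, ɥ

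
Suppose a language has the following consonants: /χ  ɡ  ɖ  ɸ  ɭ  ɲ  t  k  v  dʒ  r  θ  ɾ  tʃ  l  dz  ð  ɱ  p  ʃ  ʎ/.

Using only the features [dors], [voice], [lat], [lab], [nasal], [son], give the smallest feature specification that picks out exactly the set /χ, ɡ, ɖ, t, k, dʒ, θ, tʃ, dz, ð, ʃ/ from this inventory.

Every target segment is [-sonorant], [-labial]; each remaining inventory member fails at least one of these. Each conjunct is needed — [-labial] alone would also admit /ɭ, ɲ, r, ɾ, …/; [-sonorant] alone would also admit /ɸ, v, p/ — and no other single listed feature has exactly this extension, so two is the minimum.

[-son, -lab]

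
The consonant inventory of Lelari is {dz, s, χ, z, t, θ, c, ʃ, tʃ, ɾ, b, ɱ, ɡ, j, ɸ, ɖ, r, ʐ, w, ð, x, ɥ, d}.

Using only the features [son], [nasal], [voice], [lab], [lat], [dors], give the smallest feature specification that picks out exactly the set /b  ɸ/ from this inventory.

Every target segment is [−sonorant], [+labial]; each remaining inventory member fails at least one of these. Each conjunct is needed — [+labial] alone would also admit /ɱ, w, ɥ/; [−sonorant] alone would also admit /dz, s, χ, z, …/ — and no other single listed feature has exactly this extension, so two is the minimum.

[−son, +lab]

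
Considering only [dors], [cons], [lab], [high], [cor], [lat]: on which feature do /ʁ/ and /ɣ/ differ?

[high]

/ʁ/ is the voiced uvular fricative and /ɣ/ is the voiced velar fricative. Both are [+dorsal], [+consonantal], [−labial], [−coronal], [−lateral]. /ʁ/ is [−high] while /ɣ/ is [+high], so the distinguishing feature is [high].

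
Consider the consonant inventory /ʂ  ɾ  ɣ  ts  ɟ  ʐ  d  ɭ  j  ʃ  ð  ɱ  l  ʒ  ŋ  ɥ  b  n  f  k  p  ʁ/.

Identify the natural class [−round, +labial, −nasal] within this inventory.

b, f, p

Eliminate segments failing any feature: /ʂ, ɾ, ɣ, ts, ɟ, ʐ, d, ɭ, j, ʃ, ð, l, ʒ, ŋ, n, k, ʁ/ are [−labial]; /ɱ/ is [+nasal]; /ɥ/ is [+round]. The remaining /b, f, p/ satisfy [−round], [+labial], [−nasal].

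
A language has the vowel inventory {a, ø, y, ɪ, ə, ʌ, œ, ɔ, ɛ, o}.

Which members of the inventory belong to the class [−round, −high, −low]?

Checking each segment against [−round], [−high], [−low]: /ə/ (mid central vowel (schwa)), /ʌ/ (mid back unrounded lax vowel), /ɛ/ (mid front unrounded lax vowel) satisfy every feature; every other segment in the inventory fails at least one.

ə, ʌ, ɛ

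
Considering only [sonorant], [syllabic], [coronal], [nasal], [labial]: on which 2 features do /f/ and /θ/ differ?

The two segments share [−sonorant], [−syllabic], [−nasal]. The only features from the list on which they differ: /f/ is [+labial] while /θ/ is [−labial]; /f/ is [−coronal] while /θ/ is [+coronal].

[labial], [coronal]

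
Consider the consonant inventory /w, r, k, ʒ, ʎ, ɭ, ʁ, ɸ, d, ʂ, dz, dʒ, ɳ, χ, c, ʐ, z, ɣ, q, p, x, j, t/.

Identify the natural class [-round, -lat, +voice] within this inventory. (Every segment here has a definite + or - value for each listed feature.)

r, ʒ, ʁ, d, dz, dʒ, ɳ, ʐ, z, ɣ, j

Eliminate segments failing any feature: /w/ is [+round]; /k, ɸ, ʂ, χ, c, q, p, x, t/ are [-voice]; /ʎ, ɭ/ are [+lateral]. The remaining /r, ʒ, ʁ, d, dz, dʒ, ɳ, ʐ, z, ɣ, j/ satisfy [-round], [-lateral], [+voice].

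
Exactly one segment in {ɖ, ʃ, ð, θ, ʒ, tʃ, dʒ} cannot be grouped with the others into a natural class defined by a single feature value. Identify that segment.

[distributed] groups all but one: /ʒ, θ, ð, tʃ, ʃ, dʒ/ share [+distributed] while /ɖ/ (voiced retroflex stop) alone is [−distributed]. Removing any other segment would not leave a single-feature class that excludes it.

ɖ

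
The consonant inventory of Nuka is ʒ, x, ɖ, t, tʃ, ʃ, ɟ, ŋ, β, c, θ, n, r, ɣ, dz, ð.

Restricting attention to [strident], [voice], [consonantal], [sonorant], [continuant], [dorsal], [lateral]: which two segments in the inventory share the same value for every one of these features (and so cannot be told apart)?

β, ð

On the given features, /β/ and /ð/ have an identical profile: [-strident], [+voice], [+consonantal], [-sonorant], [+continuant], [-dorsal], [-lateral]. No other two segments in the inventory coincide on all 7 features. (They do differ in [labial] and [coronal], which are not among the given features.)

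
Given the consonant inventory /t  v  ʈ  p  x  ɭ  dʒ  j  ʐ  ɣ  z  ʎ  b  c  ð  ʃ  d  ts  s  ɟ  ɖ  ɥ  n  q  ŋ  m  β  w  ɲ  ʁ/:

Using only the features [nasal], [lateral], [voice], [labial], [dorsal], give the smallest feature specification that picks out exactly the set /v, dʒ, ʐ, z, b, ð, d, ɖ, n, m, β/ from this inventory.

[+voice, -lateral, -dorsal]

Every target segment is [+voice], [-lateral], [-dorsal]; each remaining inventory member fails at least one of these. Each conjunct is needed — [-lateral, -dorsal] alone would also admit /t, ʈ, p, ʃ, …/; [+voice, -dorsal] alone would also admit /ɭ/; [+voice, -lateral] alone would also admit /j, ɣ, ɟ, ɥ, …/ — and no other combination of two listed features has exactly this extension, so three is the minimum.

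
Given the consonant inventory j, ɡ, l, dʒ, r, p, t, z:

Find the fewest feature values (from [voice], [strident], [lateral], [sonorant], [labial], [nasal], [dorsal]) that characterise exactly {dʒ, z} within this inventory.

Every target segment is [+strident] and no other inventory member is, so one feature is enough.

[+strident]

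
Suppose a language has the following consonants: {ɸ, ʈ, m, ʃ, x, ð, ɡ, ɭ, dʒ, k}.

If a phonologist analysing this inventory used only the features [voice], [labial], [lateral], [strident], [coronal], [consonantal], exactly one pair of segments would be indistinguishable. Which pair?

x, k

On the given features, /x/ and /k/ have an identical profile: [−voice], [−labial], [−lateral], [−strident], [−coronal], [+consonantal]. No other two segments in the inventory coincide on all 6 features. (They do differ in [continuant], which is not among the given features.)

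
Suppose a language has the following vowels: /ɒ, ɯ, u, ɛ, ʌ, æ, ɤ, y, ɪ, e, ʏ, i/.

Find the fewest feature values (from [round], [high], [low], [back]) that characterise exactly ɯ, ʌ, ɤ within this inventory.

/ɯ, ʌ, ɤ/ are all [+back], [−round], and no other segment in the inventory matches both values. Dropping any one of them over-generates: [−round] alone would also admit /ɛ, æ, ɪ, e, …/; [+back] alone would also admit /ɒ, u/. No other single listed feature picks out exactly this set either, so fewer than two features will not do.

[+back, −round]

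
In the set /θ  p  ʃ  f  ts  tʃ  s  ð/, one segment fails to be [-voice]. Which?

ð

/s, tʃ, ʃ, ts, f, p, θ/ are all [-voice]; /ð/ (voiced dental fricative) is [+voice].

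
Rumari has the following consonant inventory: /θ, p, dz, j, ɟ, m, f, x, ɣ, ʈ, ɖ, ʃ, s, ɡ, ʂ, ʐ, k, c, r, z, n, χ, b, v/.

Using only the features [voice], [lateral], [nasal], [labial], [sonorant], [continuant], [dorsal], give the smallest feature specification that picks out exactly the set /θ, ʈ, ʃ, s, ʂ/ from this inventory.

[-voice, -labial, -dorsal]

The class [-voice], [-labial], [-dorsal] has exactly /θ, ʈ, ʃ, s, ʂ/ as its extension in this inventory. No smaller conjunction from the listed features achieves this: [-labial, -dorsal] alone would also admit /dz, ɖ, ʐ, r, …/; [-voice, -dorsal] alone would also admit /p, f/; [-voice, -labial] alone would also admit /x, k, c, χ/; and checking the remaining two-feature bundles turns up none with this extension.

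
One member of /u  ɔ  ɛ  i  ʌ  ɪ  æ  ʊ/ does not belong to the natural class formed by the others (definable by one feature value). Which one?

æ

The remaining segments after removing /æ/ share [-low]; /æ/ (low front unrounded vowel) is [+low]. For every other candidate removal, the leftover set fails to share any single feature value that the removed segment lacks.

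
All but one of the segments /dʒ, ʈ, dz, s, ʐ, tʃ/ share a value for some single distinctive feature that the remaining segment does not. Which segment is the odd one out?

ʈ

/s, tʃ, dʒ, ʐ, dz/ are all [+strident], but /ʈ/ (voiceless retroflex stop) is [−strident]. No other single segment can be removed to leave a set sharing one feature value that the removed segment lacks, so /ʈ/ is the odd one out.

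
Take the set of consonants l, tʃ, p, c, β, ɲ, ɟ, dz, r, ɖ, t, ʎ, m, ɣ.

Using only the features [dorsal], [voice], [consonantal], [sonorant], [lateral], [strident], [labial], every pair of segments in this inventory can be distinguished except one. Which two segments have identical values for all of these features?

On the given features, /ɣ/ and /ɟ/ have an identical profile: [+dorsal], [+voice], [+consonantal], [-sonorant], [-lateral], [-strident], [-labial]. No other two segments in the inventory coincide on all 7 features. (They do differ in [continuant] and [back], which are not among the given features.)

ɣ, ɟ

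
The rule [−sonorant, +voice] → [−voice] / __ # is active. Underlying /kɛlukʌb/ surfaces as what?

[kɛlukʌp]

The only segment in the rule's environment that also matches [−sonorant, +voice] is /b/. Applying [−voice] turns the voiced bilabial stop into /p/ (voiceless bilabial stop), giving [kɛlukʌp].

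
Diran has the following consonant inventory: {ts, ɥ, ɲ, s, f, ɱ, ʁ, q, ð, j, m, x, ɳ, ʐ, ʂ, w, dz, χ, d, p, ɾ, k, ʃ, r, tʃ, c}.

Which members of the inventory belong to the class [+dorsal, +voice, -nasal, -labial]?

Checking each segment against [+dorsal], [+voice], [-nasal], [-labial]: /ʁ/ (voiced uvular fricative), /j/ (palatal glide) satisfy every feature; every other segment in the inventory fails at least one.

ʁ, j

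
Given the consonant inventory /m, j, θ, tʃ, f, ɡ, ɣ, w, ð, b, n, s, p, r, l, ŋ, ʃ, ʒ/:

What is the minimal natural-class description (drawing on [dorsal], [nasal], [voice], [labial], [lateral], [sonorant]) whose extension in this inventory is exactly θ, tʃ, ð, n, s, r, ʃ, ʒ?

/θ, tʃ, ð, n, s, r, ʃ, ʒ/ are all [-lateral], [-labial], [-dorsal], and no other segment in the inventory matches all three values. Dropping any one of them over-generates: [-labial, -dorsal] alone would also admit /l/; [-lateral, -dorsal] alone would also admit /m, f, b, p/; [-lateral, -labial] alone would also admit /j, ɡ, ɣ, ŋ/. No other combination of two listed features picks out exactly this set either, so fewer than three features will not do.

[-lateral, -labial, -dorsal]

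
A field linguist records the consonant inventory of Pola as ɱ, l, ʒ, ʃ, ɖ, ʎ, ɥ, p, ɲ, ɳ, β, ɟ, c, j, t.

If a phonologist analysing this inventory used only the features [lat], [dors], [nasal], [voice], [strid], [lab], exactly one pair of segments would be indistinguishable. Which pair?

ɟ, j

On the given features, /ɟ/ and /j/ have an identical profile: [−lateral], [+dorsal], [−nasal], [+voice], [−strident], [−labial]. No other two segments in the inventory coincide on all 6 features. (They do differ in [sonorant] and [continuant], which are not among the given features.)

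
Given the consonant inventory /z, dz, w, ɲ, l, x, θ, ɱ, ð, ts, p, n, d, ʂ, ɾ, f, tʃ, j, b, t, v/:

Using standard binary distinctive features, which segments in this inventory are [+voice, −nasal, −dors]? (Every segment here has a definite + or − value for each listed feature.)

z, dz, l, ð, d, ɾ, b, v

Eliminate segments failing any feature: /w, j/ are [+dorsal]; /ɲ, ɱ, n/ are [+nasal]; /x, θ, ts, p, ʂ, f, tʃ, t/ are [−voice]. The remaining /z, dz, l, ð, d, ɾ, b, v/ satisfy [+voice], [−nasal], [−dorsal].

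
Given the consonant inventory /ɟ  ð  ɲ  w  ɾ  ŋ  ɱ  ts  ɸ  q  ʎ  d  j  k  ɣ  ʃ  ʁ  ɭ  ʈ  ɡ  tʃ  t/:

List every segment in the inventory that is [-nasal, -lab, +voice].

ɟ, ð, ɾ, ʎ, d, j, ɣ, ʁ, ɭ, ɡ

First, the [-nasal] segments are /ɟ, ð, w, ɾ, ts, ɸ, q, ʎ, d, j, k, ɣ, ʃ, ʁ, ɭ, ʈ, ɡ, tʃ, t/.
Of those, [-labial] gives /ɟ, ð, ɾ, ts, q, ʎ, d, j, k, ɣ, ʃ, ʁ, ɭ, ʈ, ɡ, tʃ, t/.
Among these, [+voice] leaves /ɟ, ð, ɾ, ʎ, d, j, ɣ, ʁ, ɭ, ɡ/.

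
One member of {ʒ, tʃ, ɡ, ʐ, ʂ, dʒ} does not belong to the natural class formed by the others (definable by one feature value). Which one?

ɡ

[strident] (equivalently [coronal], [dorsal]) groups all but one: /dʒ, ʐ, tʃ, ʂ, ʒ/ share [+strident] while /ɡ/ (voiced velar stop) alone is [-strident]. Removing any other segment would not leave a single-feature class that excludes it.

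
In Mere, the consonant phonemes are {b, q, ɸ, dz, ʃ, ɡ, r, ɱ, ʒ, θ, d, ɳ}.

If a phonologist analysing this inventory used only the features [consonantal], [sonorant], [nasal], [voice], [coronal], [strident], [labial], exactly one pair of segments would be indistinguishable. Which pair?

Both /ʒ/ and /dz/ are [+consonantal], [−sonorant], [−nasal], [+voice], [+coronal], [+strident], [−labial]. Since the list omits [continuant], [anterior] and [distributed] — which do distinguish the voiced postalveolar fricative from the voiced alveolar affricate — this pair collapses; all other pairs remain distinct.

ʒ, dz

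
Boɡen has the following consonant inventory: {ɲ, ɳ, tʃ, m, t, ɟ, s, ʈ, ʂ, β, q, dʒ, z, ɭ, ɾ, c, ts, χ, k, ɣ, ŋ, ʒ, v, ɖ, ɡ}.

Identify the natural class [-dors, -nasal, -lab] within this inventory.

tʃ, t, s, ʈ, ʂ, dʒ, z, ɭ, ɾ, ts, ʒ, ɖ

First, the [-dorsal] segments are /ɳ, tʃ, m, t, s, ʈ, ʂ, β, dʒ, z, ɭ, ɾ, ts, ʒ, v, ɖ/.
Of those, [-nasal] gives /tʃ, t, s, ʈ, ʂ, β, dʒ, z, ɭ, ɾ, ts, ʒ, v, ɖ/.
Among these, [-labial] leaves /tʃ, t, s, ʈ, ʂ, dʒ, z, ɭ, ɾ, ts, ʒ, ɖ/.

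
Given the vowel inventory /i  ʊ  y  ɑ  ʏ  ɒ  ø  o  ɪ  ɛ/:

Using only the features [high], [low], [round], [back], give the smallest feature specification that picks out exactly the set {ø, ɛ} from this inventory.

[−high, −back]

Every target segment is [−high], [−back]; each remaining inventory member fails at least one of these. Each conjunct is needed — [−back] alone would also admit /i, y, ʏ, ɪ/; [−high] alone would also admit /ɑ, ɒ, o/ — and no other single listed feature has exactly this extension, so two is the minimum.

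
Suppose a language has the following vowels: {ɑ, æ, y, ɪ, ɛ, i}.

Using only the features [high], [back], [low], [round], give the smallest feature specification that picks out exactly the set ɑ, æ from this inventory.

The target set is precisely the extension of [+low] in this inventory.

[+low]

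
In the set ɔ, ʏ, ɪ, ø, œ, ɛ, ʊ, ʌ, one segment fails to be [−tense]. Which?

ø

/ɔ, ʌ, ɪ, ʊ, ʏ, œ, ɛ/ are all [−tense]; /ø/ (mid front rounded tense vowel) is [+tense].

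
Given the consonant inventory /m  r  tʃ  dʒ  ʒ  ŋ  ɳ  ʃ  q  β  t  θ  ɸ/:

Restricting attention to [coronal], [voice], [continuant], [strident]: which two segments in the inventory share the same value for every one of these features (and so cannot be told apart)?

m, ŋ

/m/ (bilabial nasal) and /ŋ/ (velar nasal) are both [-coronal], [+voice], [-continuant], [-strident], so none of the listed features separates them. (They do differ in [labial] and [dorsal], which are not among the given features.) Every other pair in the inventory differs on at least one listed feature.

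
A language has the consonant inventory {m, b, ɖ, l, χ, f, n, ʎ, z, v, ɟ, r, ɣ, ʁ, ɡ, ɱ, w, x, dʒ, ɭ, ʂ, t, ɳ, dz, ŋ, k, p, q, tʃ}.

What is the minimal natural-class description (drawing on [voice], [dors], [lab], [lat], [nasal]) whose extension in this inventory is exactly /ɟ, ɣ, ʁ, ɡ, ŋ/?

The class [+voice], [-lateral], [-labial], [+dorsal] has exactly /ɟ, ɣ, ʁ, ɡ, ŋ/ as its extension in this inventory. No smaller conjunction from the listed features achieves this: [-lateral, -labial, +dorsal] alone would also admit /χ, x, k, q/; [+voice, -labial, +dorsal] alone would also admit /ʎ/; [+voice, -lateral, +dorsal] alone would also admit /w/; [+voice, -lateral, -labial] alone would also admit /ɖ, n, z, r, …/; and checking the remaining three-feature bundles turns up none with this extension.

[+voice, -lat, -lab, +dors]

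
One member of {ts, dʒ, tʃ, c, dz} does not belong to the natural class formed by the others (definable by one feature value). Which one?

c

/dz, dʒ, tʃ, ts/ are all [+delayed release], but /c/ (voiceless palatal stop) is [−delayed release]. No other single segment can be removed to leave a set sharing one feature value that the removed segment lacks, so /c/ is the odd one out.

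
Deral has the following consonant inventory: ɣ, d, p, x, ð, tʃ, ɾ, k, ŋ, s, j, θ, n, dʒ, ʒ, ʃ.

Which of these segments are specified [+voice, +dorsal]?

Among the inventory, the [+voice] segments are /ɣ, d, ð, ɾ, ŋ, j, n, dʒ, ʒ/.
Of those, [+dorsal] leaves /ɣ, ŋ, j/.

ɣ, ŋ, j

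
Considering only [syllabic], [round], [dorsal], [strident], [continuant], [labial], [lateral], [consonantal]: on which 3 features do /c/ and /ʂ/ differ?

[continuant], [strident], [dorsal]

/c/ (voiceless palatal stop) and /ʂ/ (voiceless retroflex fricative) agree on [-syllabic], [-round], [-labial], [-lateral], [+consonantal]. They differ on [continuant] (/c/ [-], /ʂ/ [+]), [strident] (/c/ [-], /ʂ/ [+]), [dorsal] (/c/ [+], /ʂ/ [-]).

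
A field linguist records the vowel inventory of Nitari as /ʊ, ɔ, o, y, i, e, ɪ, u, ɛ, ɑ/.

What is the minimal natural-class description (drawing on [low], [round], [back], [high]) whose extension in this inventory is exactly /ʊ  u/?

[+high, +back]

/ʊ, u/ are all [+high], [+back], and no other segment in the inventory matches both values. Dropping any one of them over-generates: [+back] alone would also admit /ɔ, o, ɑ/; [+high] alone would also admit /y, i, ɪ/. No other single listed feature picks out exactly this set either, so fewer than two features will not do.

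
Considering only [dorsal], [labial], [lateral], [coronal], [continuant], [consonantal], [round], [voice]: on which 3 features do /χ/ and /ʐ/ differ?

/χ/ is the voiceless uvular fricative and /ʐ/ is the voiced retroflex fricative. Both are [-labial], [-lateral], [+continuant], [+consonantal], [-round]. /χ/ is [-voice] while /ʐ/ is [+voice]; /χ/ is [-coronal] while /ʐ/ is [+coronal]; /χ/ is [+dorsal] while /ʐ/ is [-dorsal], so the distinguishing features are [voice], [coronal], [dorsal].

[voice], [coronal], [dorsal]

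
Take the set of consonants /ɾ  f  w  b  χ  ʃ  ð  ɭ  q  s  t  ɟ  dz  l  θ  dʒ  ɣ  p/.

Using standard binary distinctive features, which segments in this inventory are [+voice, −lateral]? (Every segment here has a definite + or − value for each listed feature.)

Among the inventory, the [+voice] segments are /ɾ, w, b, ð, ɭ, ɟ, dz, l, dʒ, ɣ/.
Of those, [−lateral] leaves /ɾ, w, b, ð, ɟ, dz, dʒ, ɣ/.

ɾ, w, b, ð, ɟ, dz, dʒ, ɣ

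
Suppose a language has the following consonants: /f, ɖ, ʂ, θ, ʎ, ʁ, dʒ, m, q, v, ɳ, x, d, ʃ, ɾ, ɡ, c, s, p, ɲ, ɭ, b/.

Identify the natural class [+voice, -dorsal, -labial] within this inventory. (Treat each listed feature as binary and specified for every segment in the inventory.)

ɖ, dʒ, ɳ, d, ɾ, ɭ

Eliminate segments failing any feature: /f, ʂ, θ, q, x, ʃ, c, s, p/ are [-voice]; /ʎ, ʁ, ɡ, ɲ/ are [+dorsal]; /m, v, b/ are [+labial]. The remaining /ɖ, dʒ, ɳ, d, ɾ, ɭ/ satisfy [+voice], [-dorsal], [-labial].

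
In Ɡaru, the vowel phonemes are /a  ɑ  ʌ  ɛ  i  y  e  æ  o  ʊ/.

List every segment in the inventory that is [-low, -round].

ʌ, ɛ, i, e

First, the [-low] segments are /ʌ, ɛ, i, y, e, o, ʊ/.
Of those, [-round] leaves /ʌ, ɛ, i, e/.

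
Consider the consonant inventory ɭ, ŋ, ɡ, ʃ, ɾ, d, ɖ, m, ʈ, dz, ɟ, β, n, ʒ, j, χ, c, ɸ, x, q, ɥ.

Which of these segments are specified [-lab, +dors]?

ŋ, ɡ, ɟ, j, χ, c, x, q

Eliminate segments failing any feature: /ɭ, ʃ, ɾ, d, ɖ, ʈ, dz, n, ʒ/ are [-dorsal]; /m, β, ɸ, ɥ/ are [+labial]. The remaining /ŋ, ɡ, ɟ, j, χ, c, x, q/ satisfy [-labial], [+dorsal].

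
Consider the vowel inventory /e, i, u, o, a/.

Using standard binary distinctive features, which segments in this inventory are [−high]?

e, o, a

The feature [high] marks segments produced with the tongue body raised. In this inventory /e, o, a/ lack that property, so they are [−high]; /i, u/ are [+high].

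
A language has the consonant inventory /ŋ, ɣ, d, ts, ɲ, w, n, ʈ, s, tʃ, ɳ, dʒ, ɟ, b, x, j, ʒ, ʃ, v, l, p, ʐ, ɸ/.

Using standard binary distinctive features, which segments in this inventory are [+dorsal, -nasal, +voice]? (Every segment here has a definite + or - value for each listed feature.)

Eliminate segments failing any feature: /ŋ, ɲ/ are [+nasal]; /d, ts, n, ʈ, s, tʃ, ɳ, dʒ, b, ʒ, ʃ, v, l, p, ʐ, ɸ/ are [-dorsal]; /x/ is [-voice]. The remaining /ɣ, w, ɟ, j/ satisfy [+dorsal], [-nasal], [+voice].

ɣ, w, ɟ, j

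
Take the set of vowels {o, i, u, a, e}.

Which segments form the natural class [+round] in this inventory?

o, u

The feature [round] marks segments produced with lip rounding. In this inventory /o, u/ have that property, so they are [+round]; /i, a, e/ are [−round].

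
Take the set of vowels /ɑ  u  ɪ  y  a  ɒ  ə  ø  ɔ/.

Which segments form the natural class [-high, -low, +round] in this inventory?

Among the inventory, the [-high] segments are /ɑ, a, ɒ, ə, ø, ɔ/.
Of those, [-low] gives /ə, ø, ɔ/.
Of those, [+round] leaves /ø, ɔ/.

ø, ɔ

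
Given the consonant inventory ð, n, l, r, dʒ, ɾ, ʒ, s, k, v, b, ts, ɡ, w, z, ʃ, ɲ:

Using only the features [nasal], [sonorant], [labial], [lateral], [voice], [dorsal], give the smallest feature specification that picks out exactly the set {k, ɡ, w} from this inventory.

/k, ɡ, w/ are all [−nasal], [+dorsal], and no other segment in the inventory matches both values. Dropping any one of them over-generates: [+dorsal] alone would also admit /ɲ/; [−nasal] alone would also admit /ð, l, r, dʒ, …/. No other single listed feature picks out exactly this set either, so fewer than two features will not do.

[−nasal, +dorsal]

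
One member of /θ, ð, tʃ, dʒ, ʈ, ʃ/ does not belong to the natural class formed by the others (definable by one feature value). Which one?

/ð, dʒ, tʃ, θ, ʃ/ are all [+distributed], but /ʈ/ (voiceless retroflex stop) is [−distributed]. No other single segment can be removed to leave a set sharing one feature value that the removed segment lacks, so /ʈ/ is the odd one out.

ʈ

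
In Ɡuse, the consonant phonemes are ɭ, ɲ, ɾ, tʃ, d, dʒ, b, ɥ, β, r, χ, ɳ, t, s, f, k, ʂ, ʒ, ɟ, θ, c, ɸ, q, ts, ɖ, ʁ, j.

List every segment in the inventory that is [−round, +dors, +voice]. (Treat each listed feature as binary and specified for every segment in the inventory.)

ɲ, ɟ, ʁ, j

Checking each segment against [−round], [+dorsal], [+voice]: /ɲ/ (palatal nasal), /ɟ/ (voiced palatal stop), /ʁ/ (voiced uvular fricative), /j/ (palatal glide) satisfy every feature; every other segment in the inventory fails at least one.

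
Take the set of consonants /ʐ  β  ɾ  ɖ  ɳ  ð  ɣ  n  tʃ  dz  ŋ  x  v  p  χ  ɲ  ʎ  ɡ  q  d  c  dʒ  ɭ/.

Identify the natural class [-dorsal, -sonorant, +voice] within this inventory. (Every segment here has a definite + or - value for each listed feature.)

Eliminate segments failing any feature: /ɾ, ɳ, n, ɭ/ are [+sonorant]; /ɣ, ŋ, x, χ, ɲ, ʎ, ɡ, q, c/ are [+dorsal]; /tʃ, p/ are [-voice]. The remaining /ʐ, β, ɖ, ð, dz, v, d, dʒ/ satisfy [-dorsal], [-sonorant], [+voice].

ʐ, β, ɖ, ð, dz, v, d, dʒ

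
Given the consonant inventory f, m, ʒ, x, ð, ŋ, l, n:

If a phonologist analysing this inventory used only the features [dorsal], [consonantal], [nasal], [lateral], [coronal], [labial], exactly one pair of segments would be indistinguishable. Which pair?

/ð/ (voiced dental fricative) and /ʒ/ (voiced postalveolar fricative) are both [−dorsal], [+consonantal], [−nasal], [−lateral], [+coronal], [−labial], so none of the listed features separates them. (They do differ in [strident] and [anterior], which are not among the given features.) Every other pair in the inventory differs on at least one listed feature.

ð, ʒ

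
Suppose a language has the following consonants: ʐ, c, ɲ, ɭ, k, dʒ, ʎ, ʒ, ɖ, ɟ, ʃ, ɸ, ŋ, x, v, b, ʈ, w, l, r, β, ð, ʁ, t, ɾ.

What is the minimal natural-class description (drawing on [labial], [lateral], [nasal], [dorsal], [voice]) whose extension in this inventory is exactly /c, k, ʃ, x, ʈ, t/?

[−voice, −labial]

/c, k, ʃ, x, ʈ, t/ are all [−voice], [−labial], and no other segment in the inventory matches both values. Dropping any one of them over-generates: [−labial] alone would also admit /ʐ, ɲ, ɭ, dʒ, …/; [−voice] alone would also admit /ɸ/. No other single listed feature picks out exactly this set either, so fewer than two features will not do.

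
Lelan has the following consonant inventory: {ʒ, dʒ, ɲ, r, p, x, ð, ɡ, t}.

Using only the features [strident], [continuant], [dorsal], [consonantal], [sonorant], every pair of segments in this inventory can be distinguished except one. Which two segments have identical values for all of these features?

p, t

Both /p/ and /t/ are [−strident], [−continuant], [−dorsal], [+consonantal], [−sonorant]. Since the list omits [labial] and [coronal] — which do distinguish the voiceless bilabial stop from the voiceless alveolar stop — this pair collapses; all other pairs remain distinct.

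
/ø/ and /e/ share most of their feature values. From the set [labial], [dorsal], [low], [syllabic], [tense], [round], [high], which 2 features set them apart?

[labial], [round]

/ø/ (mid front rounded tense vowel) and /e/ (mid front unrounded tense vowel) agree on [+dorsal], [−low], [+syllabic], [+tense], [−high]. They differ on [labial] (/ø/ [+], /e/ [−]), [round] (/ø/ [+], /e/ [−]).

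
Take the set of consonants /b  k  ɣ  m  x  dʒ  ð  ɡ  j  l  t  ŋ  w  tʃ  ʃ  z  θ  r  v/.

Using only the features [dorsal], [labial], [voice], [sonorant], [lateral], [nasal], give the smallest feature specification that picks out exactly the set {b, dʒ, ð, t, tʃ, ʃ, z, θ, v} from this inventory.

[−sonorant, −dorsal]

/b, dʒ, ð, t, tʃ, ʃ, z, θ, v/ are all [−sonorant], [−dorsal], and no other segment in the inventory matches both values. Dropping any one of them over-generates: [−dorsal] alone would also admit /m, l, r/; [−sonorant] alone would also admit /k, ɣ, x, ɡ/. No other single listed feature picks out exactly this set either, so fewer than two features will not do.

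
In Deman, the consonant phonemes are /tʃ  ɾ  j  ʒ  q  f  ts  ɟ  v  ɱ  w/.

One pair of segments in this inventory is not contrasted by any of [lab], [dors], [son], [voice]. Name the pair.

Both /tʃ/ and /ts/ are [−labial], [−dorsal], [−sonorant], [−voice]. Since the list omits [anterior] and [distributed] — which do distinguish the voiceless postalveolar affricate from the voiceless alveolar affricate — this pair collapses; all other pairs remain distinct.

tʃ, ts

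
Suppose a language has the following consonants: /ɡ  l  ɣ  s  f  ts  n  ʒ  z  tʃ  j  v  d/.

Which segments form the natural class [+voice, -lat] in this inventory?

ɡ, ɣ, n, ʒ, z, j, v, d

Among the inventory, the [+voice] segments are /ɡ, l, ɣ, n, ʒ, z, j, v, d/.
Of those, [-lateral] leaves /ɡ, ɣ, n, ʒ, z, j, v, d/.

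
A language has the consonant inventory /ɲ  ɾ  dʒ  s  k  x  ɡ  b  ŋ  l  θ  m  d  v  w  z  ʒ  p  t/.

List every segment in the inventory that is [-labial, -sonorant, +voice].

dʒ, ɡ, d, z, ʒ

Eliminate segments failing any feature: /ɲ, ɾ, ŋ, l/ are [+sonorant]; /s, k, x, θ, t/ are [-voice]; /b, m, v, w, p/ are [+labial]. The remaining /dʒ, ɡ, d, z, ʒ/ satisfy [-labial], [-sonorant], [+voice].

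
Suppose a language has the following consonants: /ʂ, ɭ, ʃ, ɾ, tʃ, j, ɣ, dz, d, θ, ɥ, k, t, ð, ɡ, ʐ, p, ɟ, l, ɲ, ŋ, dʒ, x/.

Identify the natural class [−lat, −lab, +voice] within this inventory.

ɾ, j, ɣ, dz, d, ð, ɡ, ʐ, ɟ, ɲ, ŋ, dʒ

Eliminate segments failing any feature: /ʂ, ʃ, tʃ, θ, k, t, x/ are [−voice]; /ɭ, l/ are [+lateral]; /ɥ, p/ are [+labial]. The remaining /ɾ, j, ɣ, dz, d, ð, ɡ, ʐ, ɟ, ɲ, ŋ, dʒ/ satisfy [−lateral], [−labial], [+voice].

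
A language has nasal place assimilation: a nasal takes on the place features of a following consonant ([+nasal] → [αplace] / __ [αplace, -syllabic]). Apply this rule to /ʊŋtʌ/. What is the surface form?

The only nasal preceding a consonant is /ŋ/ before /t/. /t/ is [+coronal], so /ŋ/ → /n/, giving [ʊntʌ].

[ʊntʌ]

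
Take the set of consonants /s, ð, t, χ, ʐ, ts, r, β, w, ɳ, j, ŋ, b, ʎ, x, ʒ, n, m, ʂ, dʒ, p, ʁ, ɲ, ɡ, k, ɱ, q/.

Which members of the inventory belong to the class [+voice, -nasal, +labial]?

β, w, b

Among the inventory, the [+voice] segments are /ð, ʐ, r, β, w, ɳ, j, ŋ, b, ʎ, ʒ, n, m, dʒ, ʁ, ɲ, ɡ, ɱ/.
Of those, [-nasal] gives /ð, ʐ, r, β, w, j, b, ʎ, ʒ, dʒ, ʁ, ɡ/.
Intersecting with [+labial] leaves /β, w, b/.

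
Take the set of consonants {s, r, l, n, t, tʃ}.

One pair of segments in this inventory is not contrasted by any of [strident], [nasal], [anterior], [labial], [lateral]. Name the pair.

Both /t/ and /r/ are [-strident], [-nasal], [+anterior], [-labial], [-lateral]. Since the list omits [sonorant], [voice] and [continuant] — which do distinguish the voiceless alveolar stop from the alveolar trill — this pair collapses; all other pairs remain distinct.

t, r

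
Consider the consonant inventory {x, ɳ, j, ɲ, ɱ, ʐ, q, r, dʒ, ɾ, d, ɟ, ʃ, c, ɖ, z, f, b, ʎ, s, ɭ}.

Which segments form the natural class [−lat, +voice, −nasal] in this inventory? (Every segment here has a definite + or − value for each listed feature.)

j, ʐ, r, dʒ, ɾ, d, ɟ, ɖ, z, b

Checking each segment against [−lateral], [+voice], [−nasal]: /j/ (palatal glide), /ʐ/ (voiced retroflex fricative), /r/ (alveolar trill), /dʒ/ (voiced postalveolar affricate), /ɾ/ (alveolar tap), /d/ (voiced alveolar stop), among others, satisfy every feature; every other segment in the inventory fails at least one.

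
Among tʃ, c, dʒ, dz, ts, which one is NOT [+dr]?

/tʃ, ts, dʒ, dz/ are all [+delayed release]; /c/ (voiceless palatal stop) is [−delayed release].

c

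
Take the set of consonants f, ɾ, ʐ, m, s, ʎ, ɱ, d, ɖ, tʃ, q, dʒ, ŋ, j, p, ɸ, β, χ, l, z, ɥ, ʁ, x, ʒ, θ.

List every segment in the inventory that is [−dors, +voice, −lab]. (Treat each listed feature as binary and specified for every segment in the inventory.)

Eliminate segments failing any feature: /f, s, tʃ, p, ɸ, θ/ are [−voice]; /m, ɱ, β/ are [+labial]; /ʎ, q, ŋ, j, χ, ɥ, ʁ, x/ are [+dorsal]. The remaining /ɾ, ʐ, d, ɖ, dʒ, l, z, ʒ/ satisfy [−dorsal], [+voice], [−labial].

ɾ, ʐ, d, ɖ, dʒ, l, z, ʒ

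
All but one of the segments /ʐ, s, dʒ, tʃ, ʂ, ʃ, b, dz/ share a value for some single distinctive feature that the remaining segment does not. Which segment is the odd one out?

[strident] (equivalently [labial], [coronal]) groups all but one: /tʃ, dz, ʂ, s, ʃ, ʐ, dʒ/ share [+strident] while /b/ (voiced bilabial stop) alone is [−strident]. Removing any other segment would not leave a single-feature class that excludes it.

b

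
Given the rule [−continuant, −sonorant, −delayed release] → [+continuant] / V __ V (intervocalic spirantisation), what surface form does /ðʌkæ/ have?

[ðʌxæ]

/k/ satisfies [−continuant, −sonorant, −delayed release] and sits in V __ V. The [+continuant] counterpart of the voiceless velar stop is /x/. Other segments in /ðʌkæ/ either fail the structural description or are not in the environment, so the surface form is [ðʌxæ].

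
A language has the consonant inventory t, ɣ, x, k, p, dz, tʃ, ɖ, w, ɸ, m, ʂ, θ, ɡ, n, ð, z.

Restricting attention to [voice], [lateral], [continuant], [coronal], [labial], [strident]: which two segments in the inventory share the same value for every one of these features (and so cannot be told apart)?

On the given features, /n/ and /ɖ/ have an identical profile: [+voice], [-lateral], [-continuant], [+coronal], [-labial], [-strident]. No other two segments in the inventory coincide on all 6 features. (They do differ in [sonorant], [nasal] and [anterior], which are not among the given features.)

n, ɖ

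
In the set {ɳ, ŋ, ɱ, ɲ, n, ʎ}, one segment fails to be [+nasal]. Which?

/ʎ/ is the palatal lateral approximant, which is [-nasal]; the rest — /n, ɲ, ɳ, ŋ, ɱ/ — are [+nasal].

ʎ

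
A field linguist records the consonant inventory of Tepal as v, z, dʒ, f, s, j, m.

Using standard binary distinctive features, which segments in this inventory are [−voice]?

f, s

The feature [voice] marks segments produced with vocal-fold vibration. In this inventory /f, s/ lack that property, so they are [−voice]; /v, z, dʒ, j, m/ are [+voice].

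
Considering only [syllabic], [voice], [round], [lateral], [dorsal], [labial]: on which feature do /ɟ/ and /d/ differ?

[dorsal]

/ɟ/ is the voiced palatal stop and /d/ is the voiced alveolar stop. Both are [-syllabic], [+voice], [-round], [-lateral], [-labial]. /ɟ/ is [+dorsal] while /d/ is [-dorsal], so the distinguishing feature is [dorsal].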